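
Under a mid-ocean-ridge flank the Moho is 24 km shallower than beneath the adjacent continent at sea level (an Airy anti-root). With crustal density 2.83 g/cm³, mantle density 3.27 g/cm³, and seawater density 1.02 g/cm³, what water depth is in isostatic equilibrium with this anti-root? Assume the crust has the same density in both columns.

5.83 km

Replacing a thickness d of crust by seawater at the top must be balanced by replacing crust with mantle at the base: d (ρ_c − ρ_w) = a (ρ_m − ρ_c).
d = a (ρ_m − ρ_c)/(ρ_c − ρ_w) = 24 km × 0.44/1.81 = 5.83 km.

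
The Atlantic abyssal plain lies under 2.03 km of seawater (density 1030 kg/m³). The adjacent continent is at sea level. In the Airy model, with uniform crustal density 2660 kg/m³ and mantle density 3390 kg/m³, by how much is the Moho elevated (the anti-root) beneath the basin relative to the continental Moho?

4.53 km

By Archimedes' principle applied to the lithosphere: replacing crust with seawater at the top is compensated by replacing crust with mantle at the base: d (ρ_c − ρ_w) = a (ρ_m − ρ_c).
a = d (ρ_c − ρ_w)/(ρ_m − ρ_c) = 2.03 km × 1630/730 = 4.53 km.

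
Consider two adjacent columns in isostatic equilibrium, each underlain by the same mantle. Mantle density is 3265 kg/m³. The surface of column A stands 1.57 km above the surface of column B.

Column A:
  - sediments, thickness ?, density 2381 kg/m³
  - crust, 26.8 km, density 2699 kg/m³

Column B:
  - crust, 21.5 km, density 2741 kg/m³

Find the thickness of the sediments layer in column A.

Take the compensation level at the base of the deeper column (depth z_c below the surface of column A) and equate Σ ρ_i t_i down to z_c; mantle fills any gap and the z_c terms cancel.
Column A: x×2381 + 26.8×2699 + (z_c − 26.8 − x)×3265
Column B: 1.57×0 + 21.5×2741 + (z_c − 1.57 − 21.5)×3265
The z_c×3265 term appears on both sides and cancels. Collect the known terms of each column as K = Σ(ρt)_known − 3265 × (depth of known layers): K_A = 72333.2 − 3265×26.8 = −15168.8; K_B = 58931.5 − 3265×(1.57 + 21.5) = −16392.05.
Balance: K_A − x×(3265 − 2381) = K_B, so x = (K_A − K_B)/(3265 − 2381) = 1223.25/884 = 1.38 km.

1.38 km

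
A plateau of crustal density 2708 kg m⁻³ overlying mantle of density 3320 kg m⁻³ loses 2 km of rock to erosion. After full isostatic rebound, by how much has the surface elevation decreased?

0.369 km

Rebound u = e ρ_c/ρ_m = 2 km × 2708/3320 = 1.631 km.
Net surface drop = e − u = 2 km − 1.631 km = e (ρ_m − ρ_c)/ρ_m = 0.369 km.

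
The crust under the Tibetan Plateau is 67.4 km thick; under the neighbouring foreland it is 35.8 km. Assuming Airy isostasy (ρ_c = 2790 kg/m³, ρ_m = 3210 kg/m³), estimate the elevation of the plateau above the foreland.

4.13 km

Excess crust Δ = 67.4 km − 35.8 km = 31.6 km, split between elevation h and root r with h + r = Δ.
Airy balance ρ_c h = (ρ_m − ρ_c) r gives r = h ρ_c/(ρ_m − ρ_c), so h (1 + ρ_c/(ρ_m − ρ_c)) = Δ, i.e. h = Δ (ρ_m − ρ_c)/ρ_m.
h = 31.6 km × 420/3210 = 4.13 km.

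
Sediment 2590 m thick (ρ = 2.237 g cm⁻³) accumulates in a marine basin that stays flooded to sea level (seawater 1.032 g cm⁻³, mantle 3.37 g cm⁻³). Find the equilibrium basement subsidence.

1330 m

Submarine loading: the sediment displaces seawater, and the subsidence is in turn flooded, so s (ρ_m − ρ_w) = t (ρ_sed − ρ_w).
s = 2590 m × (2.237 − 1.032) / (3.37 − 1.032) = 1330 m.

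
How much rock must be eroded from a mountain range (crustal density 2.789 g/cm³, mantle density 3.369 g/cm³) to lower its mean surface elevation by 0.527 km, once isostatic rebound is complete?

Net drop Δ = e − u = e − e ρ_c/ρ_m = e (ρ_m − ρ_c)/ρ_m.
e = Δ ρ_m/(ρ_m − ρ_c) = 0.527 km × 3.369/0.58 = 3.06 km.

3.06 km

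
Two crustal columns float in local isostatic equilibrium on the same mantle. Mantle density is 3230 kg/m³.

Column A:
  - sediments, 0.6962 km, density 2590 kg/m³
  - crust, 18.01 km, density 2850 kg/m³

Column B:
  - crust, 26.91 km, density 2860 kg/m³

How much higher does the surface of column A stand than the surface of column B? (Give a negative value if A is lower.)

−0.826 km

For any compensation level in the mantle, the mantle terms cancel and isostasy reduces to e = (Σt_A − Σt_B) − (Σ(ρt)_A − Σ(ρt)_B) / ρ_m.
Σt_A = 18.7062 km; Σt_B = 26.91 km; Σ(ρt)_A = 53131.658; Σ(ρt)_B = 76962.6 (in km·kg/m³).
e = (18.7062 − 26.91) − (53131.658 − 76962.6) / 3230 = −0.826 km.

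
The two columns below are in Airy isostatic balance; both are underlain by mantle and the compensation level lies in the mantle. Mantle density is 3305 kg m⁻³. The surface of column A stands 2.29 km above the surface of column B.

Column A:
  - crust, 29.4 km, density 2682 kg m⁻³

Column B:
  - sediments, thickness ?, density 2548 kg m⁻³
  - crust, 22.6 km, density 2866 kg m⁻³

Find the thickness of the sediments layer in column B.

Take the compensation level at the base of the deeper column (depth z_c below the surface of column A) and equate Σ ρ_i t_i down to z_c; mantle fills any gap and the z_c terms cancel.
Column A: 29.4×2682 + (z_c − 29.4)×3305
Column B: 2.29×0 + x×2548 + 22.6×2866 + (z_c − 2.29 − 22.6 − x)×3305
The z_c×3305 term appears on both sides and cancels. Collect the known terms of each column as K = Σ(ρt)_known − 3305 × (depth of known layers): K_A = 78850.8 − 3305×29.4 = −18316.2; K_B = 64771.6 − 3305×(2.29 + 22.6) = −17489.85.
Balance: K_A = K_B − x×(3305 − 2548), so x = (K_B − K_A)/(3305 − 2548) = 826.35/757 = 1.09 km.

1.09 km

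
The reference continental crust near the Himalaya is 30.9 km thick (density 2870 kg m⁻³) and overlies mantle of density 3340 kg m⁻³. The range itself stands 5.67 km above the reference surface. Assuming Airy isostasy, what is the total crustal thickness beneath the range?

Root depth r = h ρ_c / (ρ_m − ρ_c) = 5.67 km × 2870 / 470 = 34.62 km.
Total thickness = T + h + r = 30.9 km + 5.67 km + 34.62 km = 71.2 km.

71.2 km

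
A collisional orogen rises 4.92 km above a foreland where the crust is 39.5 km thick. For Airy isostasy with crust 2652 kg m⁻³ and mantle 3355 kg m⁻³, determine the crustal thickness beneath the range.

63 km

Root depth r = h ρ_c / (ρ_m − ρ_c) = 4.92 km × 2652 / 703 = 18.56 km.
Total thickness = T + h + r = 39.5 km + 4.92 km + 18.56 km = 63 km.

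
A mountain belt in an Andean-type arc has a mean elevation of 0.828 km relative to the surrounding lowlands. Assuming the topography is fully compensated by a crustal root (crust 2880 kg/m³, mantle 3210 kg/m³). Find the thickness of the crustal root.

7.23 km

In Airy isostatic equilibrium: the weight of the topography is balanced by the buoyancy of the root, ρ_c h = (ρ_m − ρ_c) r.
r = h · ρ_c / (ρ_m − ρ_c) = 0.828 km × 2880 / (3210 − 2880) = 7.23 km.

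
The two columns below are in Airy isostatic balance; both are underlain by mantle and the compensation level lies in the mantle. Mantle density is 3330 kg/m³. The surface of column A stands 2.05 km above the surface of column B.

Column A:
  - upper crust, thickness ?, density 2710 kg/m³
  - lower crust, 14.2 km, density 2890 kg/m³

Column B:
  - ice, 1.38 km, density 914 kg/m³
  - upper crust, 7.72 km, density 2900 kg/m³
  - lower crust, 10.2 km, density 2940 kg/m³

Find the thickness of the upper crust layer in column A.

Take the compensation level at the base of the deeper column (depth z_c below the surface of column A) and equate Σ ρ_i t_i down to z_c; mantle fills any gap and the z_c terms cancel.
Column A: x×2710 + 14.2×2890 + (z_c − 14.2 − x)×3330
Column B: 2.05×0 + 1.38×914 + 7.72×2900 + 10.2×2940 + (z_c − 2.05 − 19.3)×3330
The z_c×3330 term appears on both sides and cancels. Collect the known terms of each column as K = Σ(ρt)_known − 3330 × (depth of known layers): K_A = 41038 − 3330×14.2 = −6248; K_B = 53637.32 − 3330×(2.05 + 19.3) = −17458.18.
Balance: K_A − x×(3330 − 2710) = K_B, so x = (K_A − K_B)/(3330 − 2710) = 11210.2/620 = 18.1 km.

18.1 km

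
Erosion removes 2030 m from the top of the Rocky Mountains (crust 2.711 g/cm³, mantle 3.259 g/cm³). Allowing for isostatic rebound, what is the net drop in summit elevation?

Rebound u = e ρ_c/ρ_m = 2030 m × 2.711/3.259 = 1689 m.
Net surface drop = e − u = 2030 m − 1689 m = e (ρ_m − ρ_c)/ρ_m = 341 m.

341 m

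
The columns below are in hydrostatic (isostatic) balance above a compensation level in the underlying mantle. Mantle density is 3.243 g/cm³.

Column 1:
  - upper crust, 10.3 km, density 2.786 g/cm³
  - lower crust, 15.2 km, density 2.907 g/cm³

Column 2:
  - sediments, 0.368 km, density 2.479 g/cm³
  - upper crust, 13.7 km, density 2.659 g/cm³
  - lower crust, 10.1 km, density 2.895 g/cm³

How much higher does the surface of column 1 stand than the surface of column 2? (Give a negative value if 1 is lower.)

−0.611 km

For any compensation level in the mantle, the mantle terms cancel and isostasy reduces to e = (Σt_1 − Σt_2) − (Σ(ρt)_1 − Σ(ρt)_2) / ρ_m.
Σt_1 = 25.5 km; Σt_2 = 24.168 km; Σ(ρt)_1 = 72.8822; Σ(ρt)_2 = 66.580072 (in km·g/cm³).
e = (25.5 − 24.168) − (72.8822 − 66.580072) / 3.243 = −0.611 km.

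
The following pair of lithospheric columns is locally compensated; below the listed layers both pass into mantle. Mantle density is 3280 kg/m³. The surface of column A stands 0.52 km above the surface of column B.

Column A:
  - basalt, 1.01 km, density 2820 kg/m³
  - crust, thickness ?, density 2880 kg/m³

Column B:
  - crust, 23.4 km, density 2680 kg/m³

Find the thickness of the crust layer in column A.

38.2 km

Take the compensation level at the base of the deeper column (depth z_c below the surface of column A) and equate Σ ρ_i t_i down to z_c; mantle fills any gap and the z_c terms cancel.
Column A: 1.01×2820 + x×2880 + (z_c − 1.01 − x)×3280
Column B: 0.52×0 + 23.4×2680 + (z_c − 0.52 − 23.4)×3280
The z_c×3280 term appears on both sides and cancels. Collect the known terms of each column as K = Σ(ρt)_known − 3280 × (depth of known layers): K_A = 2848.2 − 3280×1.01 = −464.6; K_B = 62712 − 3280×(0.52 + 23.4) = −15745.6.
Balance: K_A − x×(3280 − 2880) = K_B, so x = (K_A − K_B)/(3280 − 2880) = 15281/400 = 38.2 km.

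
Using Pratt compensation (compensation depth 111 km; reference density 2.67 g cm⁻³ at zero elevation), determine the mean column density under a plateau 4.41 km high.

2.57 g cm⁻³

Pratt balance: ρ_ref D = ρ (D + h).
ρ = ρ_ref D/(D + h) = 2.67 × 111 km/(111 km + 4.41 km) = 2.57 g cm⁻³.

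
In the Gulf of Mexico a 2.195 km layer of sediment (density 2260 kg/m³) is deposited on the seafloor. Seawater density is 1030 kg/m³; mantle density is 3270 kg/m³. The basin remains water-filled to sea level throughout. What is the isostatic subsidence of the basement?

1.21 km

Submarine loading: the sediment displaces seawater, and the subsidence is in turn flooded, so s (ρ_m − ρ_w) = t (ρ_sed − ρ_w).
s = 2.195 km × (2260 − 1030) / (3270 − 1030) = 1.21 km.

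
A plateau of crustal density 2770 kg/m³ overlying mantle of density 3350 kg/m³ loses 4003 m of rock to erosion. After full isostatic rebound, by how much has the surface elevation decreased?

Rebound u = e ρ_c/ρ_m = 4003 m × 2770/3350 = 3310 m.
Net surface drop = e − u = 4003 m − 3310 m = e (ρ_m − ρ_c)/ρ_m = 693 m.

693 m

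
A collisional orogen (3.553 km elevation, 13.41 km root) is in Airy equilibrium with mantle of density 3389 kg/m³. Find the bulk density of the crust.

2680 kg/m³

ρ_c h = (ρ_m − ρ_c) r → ρ_c (h + r) = ρ_m r → ρ_c = ρ_m r / (h + r).
ρ_c = 3389 × 13.41 km / (3.553 km + 13.41 km) = 2680 kg/m³.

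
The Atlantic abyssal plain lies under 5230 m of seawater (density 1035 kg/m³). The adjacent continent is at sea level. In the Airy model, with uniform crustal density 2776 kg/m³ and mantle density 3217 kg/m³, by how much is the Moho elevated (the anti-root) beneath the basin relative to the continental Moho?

20600 m

Isostatic balance requires: replacing crust with seawater at the top is compensated by replacing crust with mantle at the base: d (ρ_c − ρ_w) = a (ρ_m − ρ_c).
a = d (ρ_c − ρ_w)/(ρ_m − ρ_c) = 5230 m × 1741/441 = 20600 m.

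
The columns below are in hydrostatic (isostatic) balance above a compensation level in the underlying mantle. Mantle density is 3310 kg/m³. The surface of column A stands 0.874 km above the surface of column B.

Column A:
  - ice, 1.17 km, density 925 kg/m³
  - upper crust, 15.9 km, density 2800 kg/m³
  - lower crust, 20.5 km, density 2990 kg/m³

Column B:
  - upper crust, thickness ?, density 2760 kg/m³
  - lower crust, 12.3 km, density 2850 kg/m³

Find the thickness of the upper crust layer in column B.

16.2 km

Take the compensation level at the base of the deeper column (depth z_c below the surface of column A) and equate Σ ρ_i t_i down to z_c; mantle fills any gap and the z_c terms cancel.
Column A: 1.17×925 + 15.9×2800 + 20.5×2990 + (z_c − 37.57)×3310
Column B: 0.874×0 + x×2760 + 12.3×2850 + (z_c − 0.874 − 12.3 − x)×3310
The z_c×3310 term appears on both sides and cancels. Collect the known terms of each column as K = Σ(ρt)_known − 3310 × (depth of known layers): K_A = 106897.25 − 3310×37.57 = −17459.45; K_B = 35055 − 3310×(0.874 + 12.3) = −8550.94.
Balance: K_A = K_B − x×(3310 − 2760), so x = (K_B − K_A)/(3310 − 2760) = 8908.51/550 = 16.2 km.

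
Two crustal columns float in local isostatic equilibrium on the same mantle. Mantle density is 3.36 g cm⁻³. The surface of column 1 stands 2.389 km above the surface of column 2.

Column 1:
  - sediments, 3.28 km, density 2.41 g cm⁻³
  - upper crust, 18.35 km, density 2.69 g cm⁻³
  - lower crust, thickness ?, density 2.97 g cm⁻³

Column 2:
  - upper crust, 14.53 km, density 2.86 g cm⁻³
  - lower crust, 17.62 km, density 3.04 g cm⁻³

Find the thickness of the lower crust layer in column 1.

Take the compensation level at the base of the deeper column (depth z_c below the surface of column 1) and equate Σ ρ_i t_i down to z_c; mantle fills any gap and the z_c terms cancel.
Column 1: 3.28×2.41 + 18.35×2.69 + x×2.97 + (z_c − 21.63 − x)×3.36
Column 2: 2.389×0 + 14.53×2.86 + 17.62×3.04 + (z_c − 2.389 − 32.15)×3.36
The z_c×3.36 term appears on both sides and cancels. Collect the known terms of each column as K = Σ(ρt)_known − 3.36 × (depth of known layers): K_1 = 57.2663 − 3.36×21.63 = −15.4105; K_2 = 95.1206 − 3.36×(2.389 + 32.15) = −20.93044.
Balance: K_1 − x×(3.36 − 2.97) = K_2, so x = (K_1 − K_2)/(3.36 − 2.97) = 5.51994/0.39 = 14.2 km.

14.2 km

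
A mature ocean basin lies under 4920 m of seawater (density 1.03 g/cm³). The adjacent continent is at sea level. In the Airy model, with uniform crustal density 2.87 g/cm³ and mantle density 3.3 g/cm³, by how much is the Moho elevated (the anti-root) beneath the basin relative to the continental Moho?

21100 m

By Archimedes' principle applied to the lithosphere: replacing crust with seawater at the top is compensated by replacing crust with mantle at the base: d (ρ_c − ρ_w) = a (ρ_m − ρ_c).
a = d (ρ_c − ρ_w)/(ρ_m − ρ_c) = 4920 m × 1.84/0.43 = 21100 m.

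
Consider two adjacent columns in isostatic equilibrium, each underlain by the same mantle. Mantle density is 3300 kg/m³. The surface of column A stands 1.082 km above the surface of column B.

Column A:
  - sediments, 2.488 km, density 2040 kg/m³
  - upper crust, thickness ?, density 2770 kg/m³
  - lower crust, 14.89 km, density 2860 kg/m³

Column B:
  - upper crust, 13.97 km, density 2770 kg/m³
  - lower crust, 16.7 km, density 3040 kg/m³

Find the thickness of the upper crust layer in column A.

10.6 km

Take the compensation level at the base of the deeper column (depth z_c below the surface of column A) and equate Σ ρ_i t_i down to z_c; mantle fills any gap and the z_c terms cancel.
Column A: 2.488×2040 + x×2770 + 14.89×2860 + (z_c − 17.378 − x)×3300
Column B: 1.082×0 + 13.97×2770 + 16.7×3040 + (z_c − 1.082 − 30.67)×3300
The z_c×3300 term appears on both sides and cancels. Collect the known terms of each column as K = Σ(ρt)_known − 3300 × (depth of known layers): K_A = 47660.92 − 3300×17.378 = −9686.48; K_B = 89464.9 − 3300×(1.082 + 30.67) = −15316.7.
Balance: K_A − x×(3300 − 2770) = K_B, so x = (K_A − K_B)/(3300 − 2770) = 5630.22/530 = 10.6 km.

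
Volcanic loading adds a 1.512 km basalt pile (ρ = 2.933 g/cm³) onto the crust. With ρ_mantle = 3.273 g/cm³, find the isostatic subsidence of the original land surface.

1.35 km

Subaerial loading: s = t ρ_load / ρ_m.
s = 1.512 km × 2.933/3.273 = 1.35 km.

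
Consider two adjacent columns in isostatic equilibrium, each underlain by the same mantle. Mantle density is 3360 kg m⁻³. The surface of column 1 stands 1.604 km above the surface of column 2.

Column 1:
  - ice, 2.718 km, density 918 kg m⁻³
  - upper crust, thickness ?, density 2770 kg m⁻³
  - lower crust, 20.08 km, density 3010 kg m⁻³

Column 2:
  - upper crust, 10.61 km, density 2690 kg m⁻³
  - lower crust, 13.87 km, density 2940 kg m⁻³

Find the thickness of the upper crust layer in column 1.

Take the compensation level at the base of the deeper column (depth z_c below the surface of column 1) and equate Σ ρ_i t_i down to z_c; mantle fills any gap and the z_c terms cancel.
Column 1: 2.718×918 + x×2770 + 20.08×3010 + (z_c − 22.798 − x)×3360
Column 2: 1.604×0 + 10.61×2690 + 13.87×2940 + (z_c − 1.604 − 24.48)×3360
The z_c×3360 term appears on both sides and cancels. Collect the known terms of each column as K = Σ(ρt)_known − 3360 × (depth of known layers): K_1 = 62935.924 − 3360×22.798 = −13665.356; K_2 = 69318.7 − 3360×(1.604 + 24.48) = −18323.54.
Balance: K_1 − x×(3360 − 2770) = K_2, so x = (K_1 − K_2)/(3360 − 2770) = 4658.18/590 = 7.9 km.

7.9 km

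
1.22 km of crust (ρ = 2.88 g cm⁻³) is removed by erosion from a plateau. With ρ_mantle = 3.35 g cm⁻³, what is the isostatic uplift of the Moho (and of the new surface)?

Unloading: uplift u = e ρ_c/ρ_m = 1.22 km × 2.88/3.35 = 1.05 km.

1.05 km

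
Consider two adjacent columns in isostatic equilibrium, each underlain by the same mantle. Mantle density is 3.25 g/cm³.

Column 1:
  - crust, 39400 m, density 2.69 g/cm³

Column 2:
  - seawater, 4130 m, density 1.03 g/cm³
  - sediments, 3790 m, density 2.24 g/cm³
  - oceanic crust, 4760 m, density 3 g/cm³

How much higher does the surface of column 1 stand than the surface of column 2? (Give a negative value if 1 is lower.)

2420 m

For any compensation level in the mantle, the mantle terms cancel and isostasy reduces to e = (Σt_1 − Σt_2) − (Σ(ρt)_1 − Σ(ρt)_2) / ρ_m.
Σt_1 = 39400 m; Σt_2 = 12680 m; Σ(ρt)_1 = 105986; Σ(ρt)_2 = 27023.5 (in m·g/cm³).
e = (39400 − 12680) − (105986 − 27023.5) / 3.25 = 2420 m.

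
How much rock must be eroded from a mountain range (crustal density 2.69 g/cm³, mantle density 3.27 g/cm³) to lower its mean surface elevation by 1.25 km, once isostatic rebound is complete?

7.05 km

Net drop Δ = e − u = e − e ρ_c/ρ_m = e (ρ_m − ρ_c)/ρ_m.
e = Δ ρ_m/(ρ_m − ρ_c) = 1.25 km × 3.27/0.58 = 7.05 km.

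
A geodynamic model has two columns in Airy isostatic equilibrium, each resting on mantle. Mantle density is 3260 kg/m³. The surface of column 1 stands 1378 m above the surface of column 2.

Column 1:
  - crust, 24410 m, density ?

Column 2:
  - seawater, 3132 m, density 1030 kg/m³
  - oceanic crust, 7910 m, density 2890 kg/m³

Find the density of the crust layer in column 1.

2670 kg/m³

Take the compensation level at the base of the deeper column (depth z_c below the surface of column 1) and equate Σ ρ_i t_i down to z_c; mantle fills any gap and the z_c terms cancel.
Column 1: 24410×ρ + (z_c − 24410)×3260
Column 2: 1378×0 + 3132×1030 + 7910×2890 + (z_c − 1378 − 11042)×3260
The z_c×3260 term appears on both sides and cancels. Collect the known terms of each column as K = Σ(ρt)_known − 3260 × (depth of known layers): K_1 = 0 − 3260×24410 = −79576600; K_2 = 26085860 − 3260×(1378 + 11042) = −14403340.
Balance: K_1 + 24410×ρ = K_2, so ρ = (K_2 − K_1)/24410 = 65173300/24410 = 2670 kg/m³.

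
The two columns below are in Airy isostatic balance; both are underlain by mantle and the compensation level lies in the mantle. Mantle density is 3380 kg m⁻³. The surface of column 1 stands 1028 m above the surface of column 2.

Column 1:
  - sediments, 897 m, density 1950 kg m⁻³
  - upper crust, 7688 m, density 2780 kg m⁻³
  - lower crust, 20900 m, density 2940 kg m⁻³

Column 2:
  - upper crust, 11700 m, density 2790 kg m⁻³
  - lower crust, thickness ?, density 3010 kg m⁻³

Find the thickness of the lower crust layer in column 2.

Take the compensation level at the base of the deeper column (depth z_c below the surface of column 1) and equate Σ ρ_i t_i down to z_c; mantle fills any gap and the z_c terms cancel.
Column 1: 897×1950 + 7688×2780 + 20900×2940 + (z_c − 29485)×3380
Column 2: 1028×0 + 11700×2790 + x×3010 + (z_c − 1028 − 11700 − x)×3380
The z_c×3380 term appears on both sides and cancels. Collect the known terms of each column as K = Σ(ρt)_known − 3380 × (depth of known layers): K_1 = 84567790 − 3380×29485 = −15091510; K_2 = 32643000 − 3380×(1028 + 11700) = −10377640.
Balance: K_1 = K_2 − x×(3380 − 3010), so x = (K_2 − K_1)/(3380 − 3010) = 4713870/370 = 12700 m.

12700 m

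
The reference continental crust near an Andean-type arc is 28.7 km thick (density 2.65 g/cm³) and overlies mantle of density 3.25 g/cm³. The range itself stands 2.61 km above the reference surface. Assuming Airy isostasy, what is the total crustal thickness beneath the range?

42.8 km

Root depth r = h ρ_c / (ρ_m − ρ_c) = 2.61 km × 2.65 / 0.6 = 11.53 km.
Total thickness = T + h + r = 28.7 km + 2.61 km + 11.53 km = 42.8 km.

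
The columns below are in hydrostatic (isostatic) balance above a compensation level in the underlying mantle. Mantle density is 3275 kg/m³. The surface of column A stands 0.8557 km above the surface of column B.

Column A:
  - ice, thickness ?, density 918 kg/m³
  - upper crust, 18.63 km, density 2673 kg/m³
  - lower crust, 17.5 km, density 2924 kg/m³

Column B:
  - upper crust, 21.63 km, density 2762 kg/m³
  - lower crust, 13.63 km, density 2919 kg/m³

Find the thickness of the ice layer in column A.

Take the compensation level at the base of the deeper column (depth z_c below the surface of column A) and equate Σ ρ_i t_i down to z_c; mantle fills any gap and the z_c terms cancel.
Column A: x×918 + 18.63×2673 + 17.5×2924 + (z_c − 36.13 − x)×3275
Column B: 0.8557×0 + 21.63×2762 + 13.63×2919 + (z_c − 0.8557 − 35.26)×3275
The z_c×3275 term appears on both sides and cancels. Collect the known terms of each column as K = Σ(ρt)_known − 3275 × (depth of known layers): K_A = 100967.99 − 3275×36.13 = −17357.76; K_B = 99528.03 − 3275×(0.8557 + 35.26) = −18750.8875.
Balance: K_A − x×(3275 − 918) = K_B, so x = (K_A − K_B)/(3275 − 918) = 1393.13/2357 = 0.591 km.

0.591 km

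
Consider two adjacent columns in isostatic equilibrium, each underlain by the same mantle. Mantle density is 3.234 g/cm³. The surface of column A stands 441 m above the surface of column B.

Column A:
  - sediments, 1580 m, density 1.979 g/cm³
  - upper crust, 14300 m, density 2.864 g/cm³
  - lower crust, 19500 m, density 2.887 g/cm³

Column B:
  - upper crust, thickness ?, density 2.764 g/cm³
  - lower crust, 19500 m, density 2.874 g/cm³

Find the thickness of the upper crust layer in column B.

11900 m

Take the compensation level at the base of the deeper column (depth z_c below the surface of column A) and equate Σ ρ_i t_i down to z_c; mantle fills any gap and the z_c terms cancel.
Column A: 1580×1.979 + 14300×2.864 + 19500×2.887 + (z_c − 35380)×3.234
Column B: 441×0 + x×2.764 + 19500×2.874 + (z_c − 441 − 19500 − x)×3.234
The z_c×3.234 term appears on both sides and cancels. Collect the known terms of each column as K = Σ(ρt)_known − 3.234 × (depth of known layers): K_A = 100378.52 − 3.234×35380 = −14040.4; K_B = 56043 − 3.234×(441 + 19500) = −8446.194.
Balance: K_A = K_B − x×(3.234 − 2.764), so x = (K_B − K_A)/(3.234 − 2.764) = 5594.21/0.47 = 11900 m.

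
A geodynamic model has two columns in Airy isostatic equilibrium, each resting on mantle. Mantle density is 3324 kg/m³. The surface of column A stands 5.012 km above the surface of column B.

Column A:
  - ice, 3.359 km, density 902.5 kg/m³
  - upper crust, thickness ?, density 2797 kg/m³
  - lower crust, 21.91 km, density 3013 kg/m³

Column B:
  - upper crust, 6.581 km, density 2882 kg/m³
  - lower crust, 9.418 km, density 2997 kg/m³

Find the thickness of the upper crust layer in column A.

Take the compensation level at the base of the deeper column (depth z_c below the surface of column A) and equate Σ ρ_i t_i down to z_c; mantle fills any gap and the z_c terms cancel.
Column A: 3.359×902.5 + x×2797 + 21.91×3013 + (z_c − 25.269 − x)×3324
Column B: 5.012×0 + 6.581×2882 + 9.418×2997 + (z_c − 5.012 − 15.999)×3324
The z_c×3324 term appears on both sides and cancels. Collect the known terms of each column as K = Σ(ρt)_known − 3324 × (depth of known layers): K_A = 69046.3275 − 3324×25.269 = −14947.8285; K_B = 47192.188 − 3324×(5.012 + 15.999) = −22648.376.
Balance: K_A − x×(3324 − 2797) = K_B, so x = (K_A − K_B)/(3324 − 2797) = 7700.55/527 = 14.6 km.

14.6 km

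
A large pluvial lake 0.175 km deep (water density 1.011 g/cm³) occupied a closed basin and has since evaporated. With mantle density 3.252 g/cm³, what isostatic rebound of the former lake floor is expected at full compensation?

0.0544 km

u = d ρ_w/ρ_m = 0.175 km × 1.011/3.252 = 0.0544 km.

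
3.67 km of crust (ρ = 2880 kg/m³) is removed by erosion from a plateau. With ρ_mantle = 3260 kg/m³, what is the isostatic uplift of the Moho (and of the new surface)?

Unloading: uplift u = e ρ_c/ρ_m = 3.67 km × 2880/3260 = 3.24 km.

3.24 km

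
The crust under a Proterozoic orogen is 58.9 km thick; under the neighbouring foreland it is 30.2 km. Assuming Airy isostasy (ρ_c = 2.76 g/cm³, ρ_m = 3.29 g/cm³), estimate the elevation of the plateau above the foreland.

Excess crust Δ = 58.9 km − 30.2 km = 28.7 km, split between elevation h and root r with h + r = Δ.
Airy balance ρ_c h = (ρ_m − ρ_c) r gives r = h ρ_c/(ρ_m − ρ_c), so h (1 + ρ_c/(ρ_m − ρ_c)) = Δ, i.e. h = Δ (ρ_m − ρ_c)/ρ_m.
h = 28.7 km × 0.53/3.29 = 4.62 km.

4.62 km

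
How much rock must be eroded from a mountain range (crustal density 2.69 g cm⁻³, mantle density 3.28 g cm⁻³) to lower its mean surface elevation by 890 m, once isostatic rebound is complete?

Net drop Δ = e − u = e − e ρ_c/ρ_m = e (ρ_m − ρ_c)/ρ_m.
e = Δ ρ_m/(ρ_m − ρ_c) = 890 m × 3.28/0.59 = 4950 m.

4950 m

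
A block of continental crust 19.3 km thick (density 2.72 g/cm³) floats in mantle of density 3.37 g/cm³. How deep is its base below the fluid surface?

Draft d = t ρ_obj/ρ_fluid = 19.3 km × 2.72/3.37 = 15.6 km.

15.6 km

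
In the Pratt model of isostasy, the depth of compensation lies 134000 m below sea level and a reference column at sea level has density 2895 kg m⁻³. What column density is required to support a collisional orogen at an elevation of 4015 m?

Pratt balance: ρ_ref D = ρ (D + h).
ρ = ρ_ref D/(D + h) = 2895 × 134000 m/(134000 m + 4015 m) = 2810 kg m⁻³.

2810 kg m⁻³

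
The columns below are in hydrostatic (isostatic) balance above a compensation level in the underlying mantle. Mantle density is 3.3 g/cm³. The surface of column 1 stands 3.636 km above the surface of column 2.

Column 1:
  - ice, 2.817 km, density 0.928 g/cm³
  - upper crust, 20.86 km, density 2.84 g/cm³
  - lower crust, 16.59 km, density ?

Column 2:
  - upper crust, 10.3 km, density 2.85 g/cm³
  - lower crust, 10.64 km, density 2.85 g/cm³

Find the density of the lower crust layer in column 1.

2.99 g/cm³

Take the compensation level at the base of the deeper column (depth z_c below the surface of column 1) and equate Σ ρ_i t_i down to z_c; mantle fills any gap and the z_c terms cancel.
Column 1: 2.817×0.928 + 20.86×2.84 + 16.59×ρ + (z_c − 40.267)×3.3
Column 2: 3.636×0 + 10.3×2.85 + 10.64×2.85 + (z_c − 3.636 − 20.94)×3.3
The z_c×3.3 term appears on both sides and cancels. Collect the known terms of each column as K = Σ(ρt)_known − 3.3 × (depth of known layers): K_1 = 61.856576 − 3.3×40.267 = −71.024524; K_2 = 59.679 − 3.3×(3.636 + 20.94) = −21.4218.
Balance: K_1 + 16.59×ρ = K_2, so ρ = (K_2 − K_1)/16.59 = 49.6027/16.59 = 2.99 g/cm³.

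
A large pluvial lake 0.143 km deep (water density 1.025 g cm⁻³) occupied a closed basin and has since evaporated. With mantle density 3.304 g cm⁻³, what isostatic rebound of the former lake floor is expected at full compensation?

u = d ρ_w/ρ_m = 0.143 km × 1.025/3.304 = 0.0444 km.

0.0444 km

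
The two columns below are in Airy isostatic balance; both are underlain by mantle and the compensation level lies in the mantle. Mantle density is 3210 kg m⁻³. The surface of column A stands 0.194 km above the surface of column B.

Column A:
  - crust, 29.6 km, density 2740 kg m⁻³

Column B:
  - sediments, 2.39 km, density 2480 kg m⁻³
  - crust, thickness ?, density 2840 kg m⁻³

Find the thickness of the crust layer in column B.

Take the compensation level at the base of the deeper column (depth z_c below the surface of column A) and equate Σ ρ_i t_i down to z_c; mantle fills any gap and the z_c terms cancel.
Column A: 29.6×2740 + (z_c − 29.6)×3210
Column B: 0.194×0 + 2.39×2480 + x×2840 + (z_c − 0.194 − 2.39 − x)×3210
The z_c×3210 term appears on both sides and cancels. Collect the known terms of each column as K = Σ(ρt)_known − 3210 × (depth of known layers): K_A = 81104 − 3210×29.6 = −13912; K_B = 5927.2 − 3210×(0.194 + 2.39) = −2367.44.
Balance: K_A = K_B − x×(3210 − 2840), so x = (K_B − K_A)/(3210 − 2840) = 11544.6/370 = 31.2 km.

31.2 km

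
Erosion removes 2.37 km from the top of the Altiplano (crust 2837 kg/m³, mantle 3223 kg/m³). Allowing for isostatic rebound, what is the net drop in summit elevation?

Rebound u = e ρ_c/ρ_m = 2.37 km × 2837/3223 = 2.086 km.
Net surface drop = e − u = 2.37 km − 2.086 km = e (ρ_m − ρ_c)/ρ_m = 0.284 km.

0.284 km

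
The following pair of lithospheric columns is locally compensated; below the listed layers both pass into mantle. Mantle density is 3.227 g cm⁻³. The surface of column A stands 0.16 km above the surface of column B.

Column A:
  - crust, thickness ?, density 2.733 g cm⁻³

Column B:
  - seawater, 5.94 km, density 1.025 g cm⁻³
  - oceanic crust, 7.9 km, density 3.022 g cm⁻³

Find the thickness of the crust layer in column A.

30.8 km

Take the compensation level at the base of the deeper column (depth z_c below the surface of column A) and equate Σ ρ_i t_i down to z_c; mantle fills any gap and the z_c terms cancel.
Column A: x×2.733 + (z_c − 0 − x)×3.227
Column B: 0.16×0 + 5.94×1.025 + 7.9×3.022 + (z_c − 0.16 − 13.84)×3.227
The z_c×3.227 term appears on both sides and cancels. Collect the known terms of each column as K = Σ(ρt)_known − 3.227 × (depth of known layers): K_A = 0 − 3.227×0 = 0; K_B = 29.9623 − 3.227×(0.16 + 13.84) = −15.2157.
Balance: K_A − x×(3.227 − 2.733) = K_B, so x = (K_A − K_B)/(3.227 − 2.733) = 15.2157/0.494 = 30.8 km.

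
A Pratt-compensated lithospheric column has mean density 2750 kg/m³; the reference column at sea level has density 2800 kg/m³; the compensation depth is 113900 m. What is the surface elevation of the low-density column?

2070 m

ρ_ref D = ρ (D + h) → h = D (ρ_ref − ρ)/ρ.
h = 113900 m × (2800 − 2750)/2750 = 2070 m.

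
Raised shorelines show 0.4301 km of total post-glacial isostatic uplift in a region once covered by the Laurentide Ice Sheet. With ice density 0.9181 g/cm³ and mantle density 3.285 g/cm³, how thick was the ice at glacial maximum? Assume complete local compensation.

1.54 km

u = t ρ_ice/ρ_m → t = u ρ_m/ρ_ice = 0.4301 km × 3.285/0.9181 = 1.54 km.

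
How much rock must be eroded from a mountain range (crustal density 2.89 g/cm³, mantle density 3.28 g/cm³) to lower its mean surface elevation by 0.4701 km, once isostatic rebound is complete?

Net drop Δ = e − u = e − e ρ_c/ρ_m = e (ρ_m − ρ_c)/ρ_m.
e = Δ ρ_m/(ρ_m − ρ_c) = 0.4701 km × 3.28/0.39 = 3.95 km.

3.95 km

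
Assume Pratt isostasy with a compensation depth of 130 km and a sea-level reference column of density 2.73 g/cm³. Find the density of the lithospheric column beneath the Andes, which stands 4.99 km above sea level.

Pratt balance: ρ_ref D = ρ (D + h).
ρ = ρ_ref D/(D + h) = 2.73 × 130 km/(130 km + 4.99 km) = 2.63 g/cm³.

2.63 g/cm³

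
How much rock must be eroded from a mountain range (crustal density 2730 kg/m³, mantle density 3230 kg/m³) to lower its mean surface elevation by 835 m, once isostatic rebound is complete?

Net drop Δ = e − u = e − e ρ_c/ρ_m = e (ρ_m − ρ_c)/ρ_m.
e = Δ ρ_m/(ρ_m − ρ_c) = 835 m × 3230/500 = 5390 m.

5390 m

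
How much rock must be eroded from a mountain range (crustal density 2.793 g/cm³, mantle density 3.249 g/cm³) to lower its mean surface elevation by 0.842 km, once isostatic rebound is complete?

6 km

Net drop Δ = e − u = e − e ρ_c/ρ_m = e (ρ_m − ρ_c)/ρ_m.
e = Δ ρ_m/(ρ_m − ρ_c) = 0.842 km × 3.249/0.456 = 6 km.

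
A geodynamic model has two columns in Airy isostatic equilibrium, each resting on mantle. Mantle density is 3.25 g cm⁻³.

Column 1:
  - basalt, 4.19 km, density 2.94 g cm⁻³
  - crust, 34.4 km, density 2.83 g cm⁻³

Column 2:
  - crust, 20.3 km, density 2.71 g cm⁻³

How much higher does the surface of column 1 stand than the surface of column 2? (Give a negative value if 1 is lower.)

1.47 km

For any compensation level in the mantle, the mantle terms cancel and isostasy reduces to e = (Σt_1 − Σt_2) − (Σ(ρt)_1 − Σ(ρt)_2) / ρ_m.
Σt_1 = 38.59 km; Σt_2 = 20.3 km; Σ(ρt)_1 = 109.6706; Σ(ρt)_2 = 55.013 (in km·g cm⁻³).
e = (38.59 − 20.3) − (109.6706 − 55.013) / 3.25 = 1.47 km.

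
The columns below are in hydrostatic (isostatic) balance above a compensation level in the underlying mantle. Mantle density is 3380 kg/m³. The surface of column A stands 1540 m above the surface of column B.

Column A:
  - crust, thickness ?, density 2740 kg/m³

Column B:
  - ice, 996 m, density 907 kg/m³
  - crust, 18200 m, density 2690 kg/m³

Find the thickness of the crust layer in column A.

31600 m

Take the compensation level at the base of the deeper column (depth z_c below the surface of column A) and equate Σ ρ_i t_i down to z_c; mantle fills any gap and the z_c terms cancel.
Column A: x×2740 + (z_c − 0 − x)×3380
Column B: 1540×0 + 996×907 + 18200×2690 + (z_c − 1540 − 19196)×3380
The z_c×3380 term appears on both sides and cancels. Collect the known terms of each column as K = Σ(ρt)_known − 3380 × (depth of known layers): K_A = 0 − 3380×0 = 0; K_B = 49861372 − 3380×(1540 + 19196) = −20226308.
Balance: K_A − x×(3380 − 2740) = K_B, so x = (K_A − K_B)/(3380 − 2740) = 20226300/640 = 31600 m.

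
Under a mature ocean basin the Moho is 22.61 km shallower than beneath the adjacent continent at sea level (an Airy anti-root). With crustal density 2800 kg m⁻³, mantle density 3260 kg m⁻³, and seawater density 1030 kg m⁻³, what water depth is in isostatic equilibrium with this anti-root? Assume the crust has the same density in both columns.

5.88 km

Replacing a thickness d of crust by seawater at the top must be balanced by replacing crust with mantle at the base: d (ρ_c − ρ_w) = a (ρ_m − ρ_c).
d = a (ρ_m − ρ_c)/(ρ_c − ρ_w) = 22.61 km × 460/1770 = 5.88 km.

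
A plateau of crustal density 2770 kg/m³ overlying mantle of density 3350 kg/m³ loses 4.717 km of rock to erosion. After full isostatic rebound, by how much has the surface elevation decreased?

Rebound u = e ρ_c/ρ_m = 4.717 km × 2770/3350 = 3.9 km.
Net surface drop = e − u = 4.717 km − 3.9 km = e (ρ_m − ρ_c)/ρ_m = 0.817 km.

0.817 km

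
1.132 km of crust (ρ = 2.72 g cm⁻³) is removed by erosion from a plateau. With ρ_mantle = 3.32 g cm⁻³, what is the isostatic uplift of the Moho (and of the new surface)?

Unloading: uplift u = e ρ_c/ρ_m = 1.132 km × 2.72/3.32 = 0.927 km.

0.927 km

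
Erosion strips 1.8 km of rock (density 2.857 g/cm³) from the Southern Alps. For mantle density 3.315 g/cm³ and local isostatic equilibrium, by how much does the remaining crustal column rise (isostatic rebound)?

1.55 km

Unloading: uplift u = e ρ_c/ρ_m = 1.8 km × 2.857/3.315 = 1.55 km.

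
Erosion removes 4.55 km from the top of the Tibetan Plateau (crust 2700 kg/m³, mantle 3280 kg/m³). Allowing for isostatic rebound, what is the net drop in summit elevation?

0.805 km

Rebound u = e ρ_c/ρ_m = 4.55 km × 2700/3280 = 3.745 km.
Net surface drop = e − u = 4.55 km − 3.745 km = e (ρ_m − ρ_c)/ρ_m = 0.805 km.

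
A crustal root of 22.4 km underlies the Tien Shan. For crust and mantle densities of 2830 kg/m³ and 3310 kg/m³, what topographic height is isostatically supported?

3.8 km

For local isostatic compensation: ρ_c h = (ρ_m − ρ_c) r.
h = r (ρ_m − ρ_c) / ρ_c = 22.4 km × (3310 − 2830) / 2830 = 3.8 km.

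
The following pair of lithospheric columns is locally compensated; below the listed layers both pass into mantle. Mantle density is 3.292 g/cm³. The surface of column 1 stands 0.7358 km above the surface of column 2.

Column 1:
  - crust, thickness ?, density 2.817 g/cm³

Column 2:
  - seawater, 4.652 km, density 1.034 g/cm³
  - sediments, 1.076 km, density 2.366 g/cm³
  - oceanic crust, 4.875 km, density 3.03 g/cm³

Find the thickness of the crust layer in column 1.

32 km

Take the compensation level at the base of the deeper column (depth z_c below the surface of column 1) and equate Σ ρ_i t_i down to z_c; mantle fills any gap and the z_c terms cancel.
Column 1: x×2.817 + (z_c − 0 − x)×3.292
Column 2: 0.7358×0 + 4.652×1.034 + 1.076×2.366 + 4.875×3.03 + (z_c − 0.7358 − 10.603)×3.292
The z_c×3.292 term appears on both sides and cancels. Collect the known terms of each column as K = Σ(ρt)_known − 3.292 × (depth of known layers): K_1 = 0 − 3.292×0 = 0; K_2 = 22.127234 − 3.292×(0.7358 + 10.603) = −15.2000956.
Balance: K_1 − x×(3.292 − 2.817) = K_2, so x = (K_1 − K_2)/(3.292 − 2.817) = 15.2001/0.475 = 32 km.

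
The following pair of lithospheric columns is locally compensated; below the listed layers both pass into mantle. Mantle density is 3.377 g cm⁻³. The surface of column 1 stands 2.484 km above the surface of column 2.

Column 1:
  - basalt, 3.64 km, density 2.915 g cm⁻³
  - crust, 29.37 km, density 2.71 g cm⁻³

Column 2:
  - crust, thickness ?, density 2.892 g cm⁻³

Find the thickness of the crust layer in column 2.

26.6 km

Take the compensation level at the base of the deeper column (depth z_c below the surface of column 1) and equate Σ ρ_i t_i down to z_c; mantle fills any gap and the z_c terms cancel.
Column 1: 3.64×2.915 + 29.37×2.71 + (z_c − 33.01)×3.377
Column 2: 2.484×0 + x×2.892 + (z_c − 2.484 − 0 − x)×3.377
The z_c×3.377 term appears on both sides and cancels. Collect the known terms of each column as K = Σ(ρt)_known − 3.377 × (depth of known layers): K_1 = 90.2033 − 3.377×33.01 = −21.27147; K_2 = 0 − 3.377×(2.484 + 0) = −8.388468.
Balance: K_1 = K_2 − x×(3.377 − 2.892), so x = (K_2 − K_1)/(3.377 − 2.892) = 12.883/0.485 = 26.6 km.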